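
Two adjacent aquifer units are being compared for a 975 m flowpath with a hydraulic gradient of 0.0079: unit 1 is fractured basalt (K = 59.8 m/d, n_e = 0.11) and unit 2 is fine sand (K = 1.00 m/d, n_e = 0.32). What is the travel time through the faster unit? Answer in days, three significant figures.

227 days

Unit 1 (fractured basalt): v = 59.8×0.0079/0.11 = 4.295 m/d, t = 975/4.295 = 227.0 d
Unit 2 (fine sand): v = 1.00×0.0079/0.32 = 0.02469 m/d, t = 975/0.02469 = 39490 d
Faster unit: t = 227 d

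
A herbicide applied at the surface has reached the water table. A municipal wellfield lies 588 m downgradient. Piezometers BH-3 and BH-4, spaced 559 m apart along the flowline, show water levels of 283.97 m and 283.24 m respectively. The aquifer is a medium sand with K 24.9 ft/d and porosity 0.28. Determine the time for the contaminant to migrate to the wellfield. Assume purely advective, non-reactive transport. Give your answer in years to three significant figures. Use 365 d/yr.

45.5 years

Hydraulic gradient i = (283.97 − 283.24) / 559 = 0.73 / 559 = 0.001306
K = 24.9 ft/d × 0.3048 = 7.590 m/d
Specific discharge q = 7.590 × 0.001306 = 0.009911 m/d
Average linear velocity = 0.009911 / 0.28 = 0.03540 m/d
t = L / v = 588 / 0.03540 = 16610 d
   = 16610 / 365 = 45.5 yr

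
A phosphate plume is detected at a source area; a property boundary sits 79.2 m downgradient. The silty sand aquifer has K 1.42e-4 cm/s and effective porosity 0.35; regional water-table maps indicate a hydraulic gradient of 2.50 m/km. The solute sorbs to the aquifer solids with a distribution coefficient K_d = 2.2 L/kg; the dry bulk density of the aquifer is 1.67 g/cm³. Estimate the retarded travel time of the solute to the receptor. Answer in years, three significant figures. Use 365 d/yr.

2850 years

K = 1.42e-4 cm/s × 864 = 0.1227 m/d
Specific discharge q = 0.1227 × 0.0025 = 3.067e-4 m/d
v = Ki/n = 0.1227·0.0025/0.35 = 8.763e-4 m/d
Retardation R = 1 + ρ_b·K_d/n = 1 + 1.67×2.2/0.35 = 11.50
Contaminant velocity v_c = v/R = 8.763e-4/11.50 = 7.622e-5 m/d
t = L/v_c = 79.2/7.622e-5 = 1.039e6 d
   = 1.039e6/365 = 2850 yr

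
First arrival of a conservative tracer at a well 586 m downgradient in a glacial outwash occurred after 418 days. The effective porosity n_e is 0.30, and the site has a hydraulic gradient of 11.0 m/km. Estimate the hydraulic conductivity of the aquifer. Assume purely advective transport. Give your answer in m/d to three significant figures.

v = L / t = 586 / 418 = 1.402 m/d
K = v · n / i = 1.402 × 0.30 / 0.011 = 38.2 m/d

38.2 m/d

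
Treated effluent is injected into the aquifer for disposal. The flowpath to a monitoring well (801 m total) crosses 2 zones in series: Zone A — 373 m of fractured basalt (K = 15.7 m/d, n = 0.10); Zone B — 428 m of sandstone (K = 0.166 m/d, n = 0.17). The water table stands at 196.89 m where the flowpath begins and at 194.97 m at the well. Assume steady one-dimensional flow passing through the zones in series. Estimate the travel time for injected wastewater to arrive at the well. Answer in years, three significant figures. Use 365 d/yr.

409 years

Total head drop ΔH = 196.89 − 194.97 = 1.92 m
Continuity: the same q passes through each zone, so ΔH = q·Σ(L_j/K_j) — the zones act as resistances in series.
Σ(L/K) = 373/15.7 + 428/0.166 = 23.76 + 2578 = 2602 d
q = ΔH / Σ(L/K) = 1.92 / 2602 = 7.379e-4 m/d (same in every zone)
Zone A: v = q/n = 7.379e-4/0.10 = 0.007379 m/d → t_A = 373/0.007379 = 50550 d
Zone B: v = q/n = 7.379e-4/0.17 = 0.004340 m/d → t_B = 428/0.004340 = 98610 d
Total t = 50550 + 98610 = 149200 d
   = 149200 / 365 = 409 yr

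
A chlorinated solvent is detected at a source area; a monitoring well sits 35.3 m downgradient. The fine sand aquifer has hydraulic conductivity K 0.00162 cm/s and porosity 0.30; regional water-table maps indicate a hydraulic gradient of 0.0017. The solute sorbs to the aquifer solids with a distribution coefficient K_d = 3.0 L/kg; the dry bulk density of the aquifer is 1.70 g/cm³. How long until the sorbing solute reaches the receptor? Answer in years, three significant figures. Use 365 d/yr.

K = 0.00162 cm/s × 864 = 1.400 m/d
Specific discharge q = 1.400 × 0.0017 = 0.002379 m/d
Seepage velocity v = q / n = 0.002379 / 0.30 = 0.007932 m/d
Retardation R = 1 + ρ_b·K_d/n = 1 + 1.70×3.0/0.30 = 18.00
Contaminant velocity v_c = v/R = 0.007932/18.00 = 4.406e-4 m/d
t = L/v_c = 35.3/4.406e-4 = 80110 d
   = 80110/365 = 219 yr

219 years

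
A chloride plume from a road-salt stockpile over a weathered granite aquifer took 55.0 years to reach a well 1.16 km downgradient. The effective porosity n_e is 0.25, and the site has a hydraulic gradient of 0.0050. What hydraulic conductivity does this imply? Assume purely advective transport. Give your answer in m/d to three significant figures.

t = 55.0 years = 20080 d
L = 1.16 km = 1160 m
v = L / t = 1160 / 20080 = 0.05778 m/d
K = v · n / i = 0.05778 × 0.25 / 0.0050 = 2.89 m/d

2.89 m/d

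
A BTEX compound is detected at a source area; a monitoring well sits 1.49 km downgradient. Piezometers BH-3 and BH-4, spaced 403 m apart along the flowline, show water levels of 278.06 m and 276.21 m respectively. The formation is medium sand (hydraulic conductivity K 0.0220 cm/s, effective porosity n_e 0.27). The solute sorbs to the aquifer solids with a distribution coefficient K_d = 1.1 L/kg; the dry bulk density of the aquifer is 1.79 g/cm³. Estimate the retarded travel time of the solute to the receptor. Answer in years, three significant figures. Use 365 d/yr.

105 years

Hydraulic gradient i = (278.06 − 276.21) / 403 = 1.85 / 403 = 0.004591
K = 0.0220 cm/s × 864 = 19.01 m/d
Darcy flux q = K·i = 19.01 × 0.004591 = 0.08726 m/d
v_s = q/n_e = 0.08726/0.27 = 0.3232 m/d
Retardation R = 1 + ρ_b·K_d/n = 1 + 1.79×1.1/0.27 = 8.293
Contaminant velocity v_c = v/R = 0.3232/8.293 = 0.03897 m/d
L = 1.49 km = 1490 m
t = L/v_c = 1490/0.03897 = 38230 d
   = 38230/365 = 105 yr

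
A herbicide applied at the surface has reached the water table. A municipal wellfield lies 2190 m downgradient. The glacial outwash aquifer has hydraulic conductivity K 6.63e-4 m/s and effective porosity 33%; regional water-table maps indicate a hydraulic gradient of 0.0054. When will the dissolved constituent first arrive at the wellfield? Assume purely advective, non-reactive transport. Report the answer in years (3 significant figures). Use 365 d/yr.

K = 6.63e-4 m/s × 86400 s/d = 57.28 m/d
Darcy flux q = K·i = 57.28 × 0.0054 = 0.3093 m/d
v_s = q/n_e = 0.3093/0.33 = 0.9374 m/d
t = L / v = 2190 / 0.9374 = 2336 d
   = 2336 / 365 = 6.40 yr

6.40 years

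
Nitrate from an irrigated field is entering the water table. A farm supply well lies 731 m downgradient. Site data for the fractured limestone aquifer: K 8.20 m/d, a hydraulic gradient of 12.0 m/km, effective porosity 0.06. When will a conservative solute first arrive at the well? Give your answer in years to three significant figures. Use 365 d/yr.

1.22 years

Specific discharge q = 8.20 × 0.012 = 0.09840 m/d
Seepage velocity v = q / n = 0.09840 / 0.06 = 1.640 m/d
t = L / v = 731 / 1.640 = 445.7 d
   = 445.7 / 365 = 1.22 yr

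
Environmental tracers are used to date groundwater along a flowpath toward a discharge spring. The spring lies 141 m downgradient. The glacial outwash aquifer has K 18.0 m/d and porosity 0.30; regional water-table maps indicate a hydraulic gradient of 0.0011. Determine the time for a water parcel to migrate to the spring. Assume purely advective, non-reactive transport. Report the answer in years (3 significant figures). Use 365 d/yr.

Specific discharge q = 18.0 × 0.0011 = 0.01980 m/d
Seepage velocity v = q / n = 0.01980 / 0.30 = 0.06600 m/d
t = L / v = 141 / 0.06600 = 2136 d
   = 2136 / 365 = 5.85 yr

5.85 years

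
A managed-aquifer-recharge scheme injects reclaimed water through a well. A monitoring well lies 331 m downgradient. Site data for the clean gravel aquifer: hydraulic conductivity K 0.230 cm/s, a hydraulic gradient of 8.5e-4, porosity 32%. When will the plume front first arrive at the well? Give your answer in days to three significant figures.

627 days

K = 0.230 cm/s × 864 = 198.7 m/d
q = Ki = 198.7 × 8.5e-4 = 0.1689 m/d
Average linear velocity = 0.1689 / 0.32 = 0.5278 m/d
t = L / v = 331 / 0.5278 = 627.1 d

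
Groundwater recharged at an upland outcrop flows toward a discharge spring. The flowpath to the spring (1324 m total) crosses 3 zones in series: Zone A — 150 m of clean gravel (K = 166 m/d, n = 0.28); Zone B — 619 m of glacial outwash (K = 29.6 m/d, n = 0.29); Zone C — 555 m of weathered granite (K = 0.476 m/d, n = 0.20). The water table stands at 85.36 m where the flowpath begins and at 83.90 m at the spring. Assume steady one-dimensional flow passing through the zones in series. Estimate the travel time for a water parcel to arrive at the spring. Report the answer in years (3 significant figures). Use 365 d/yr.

Total head drop ΔH = 85.36 − 83.90 = 1.46 m
Continuity: the same q passes through each zone, so ΔH = q·Σ(L_j/K_j) — the zones act as resistances in series.
Σ(L/K) = 150/166 + 619/29.6 + 555/0.476 = 0.9036 + 20.91 + 1166 = 1188 d
q = ΔH / Σ(L/K) = 1.46 / 1188 = 0.001229 m/d (same in every zone)
Zone A: v = q/n = 0.001229/0.28 = 0.004390 m/d → t_A = 150/0.004390 = 34170 d
Zone B: v = q/n = 0.001229/0.29 = 0.004239 m/d → t_B = 619/0.004239 = 146000 d
Zone C: v = q/n = 0.001229/0.20 = 0.006146 m/d → t_C = 555/0.006146 = 90300 d
Total t = 34170 + 146000 + 90300 = 270500 d
   = 270500 / 365 = 741 yr

741 years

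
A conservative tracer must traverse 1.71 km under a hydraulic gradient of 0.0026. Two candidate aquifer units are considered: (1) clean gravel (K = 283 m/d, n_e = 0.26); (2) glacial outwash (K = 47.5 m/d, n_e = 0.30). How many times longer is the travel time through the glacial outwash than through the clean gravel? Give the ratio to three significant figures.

6.87

Unit 1 (clean gravel): v = 283×0.0026/0.26 = 2.830 m/d, t = 1710/2.830 = 604.2 d
Unit 2 (glacial outwash): v = 47.5×0.0026/0.30 = 0.4117 m/d, t = 1710/0.4117 = 4154 d
t(glacial outwash) / t(clean gravel) = 4154/604.2 = 6.87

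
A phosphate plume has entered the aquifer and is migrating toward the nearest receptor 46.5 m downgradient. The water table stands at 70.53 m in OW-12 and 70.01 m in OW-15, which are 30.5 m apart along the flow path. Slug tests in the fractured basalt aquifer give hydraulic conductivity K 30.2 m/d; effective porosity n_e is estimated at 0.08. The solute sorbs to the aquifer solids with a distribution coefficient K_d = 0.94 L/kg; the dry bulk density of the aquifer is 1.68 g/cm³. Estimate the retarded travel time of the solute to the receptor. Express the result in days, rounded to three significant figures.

150 days

Hydraulic gradient i = (70.53 − 70.01) / 30.5 = 0.52 / 30.5 = 0.01705
q = Ki = 30.2 × 0.01705 = 0.5149 m/d
Seepage velocity v = q / n = 0.5149 / 0.08 = 6.436 m/d
Retardation R = 1 + ρ_b·K_d/n = 1 + 1.68×0.94/0.08 = 20.74
Contaminant velocity v_c = v/R = 6.436/20.74 = 0.3103 m/d
t = L/v_c = 46.5/0.3103 = 149.8 d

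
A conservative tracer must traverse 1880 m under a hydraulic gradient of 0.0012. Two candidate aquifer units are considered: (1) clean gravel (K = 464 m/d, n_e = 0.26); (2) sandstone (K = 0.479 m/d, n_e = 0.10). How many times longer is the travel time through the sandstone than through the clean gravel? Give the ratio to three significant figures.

Unit 1 (clean gravel): v = 464×0.0012/0.26 = 2.142 m/d, t = 1880/2.142 = 877.9 d
Unit 2 (sandstone): v = 0.479×0.0012/0.10 = 0.005748 m/d, t = 1880/0.005748 = 327100 d
t(sandstone) / t(clean gravel) = 327100/877.9 = 373

373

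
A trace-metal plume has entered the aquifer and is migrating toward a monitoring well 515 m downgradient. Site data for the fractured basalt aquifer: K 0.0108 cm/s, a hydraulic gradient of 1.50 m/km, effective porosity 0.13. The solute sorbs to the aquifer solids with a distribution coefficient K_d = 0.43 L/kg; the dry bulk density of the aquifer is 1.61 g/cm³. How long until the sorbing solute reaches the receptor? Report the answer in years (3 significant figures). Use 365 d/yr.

K = 0.0108 cm/s × 864 = 9.331 m/d
Specific discharge q = 9.331 × 0.0015 = 0.01400 m/d
v_s = q/n_e = 0.01400/0.13 = 0.1077 m/d
Retardation R = 1 + ρ_b·K_d/n = 1 + 1.61×0.43/0.13 = 6.325
Contaminant velocity v_c = v/R = 0.1077/6.325 = 0.01702 m/d
t = L/v_c = 515/0.01702 = 30260 d
   = 30260/365 = 82.9 yr

82.9 years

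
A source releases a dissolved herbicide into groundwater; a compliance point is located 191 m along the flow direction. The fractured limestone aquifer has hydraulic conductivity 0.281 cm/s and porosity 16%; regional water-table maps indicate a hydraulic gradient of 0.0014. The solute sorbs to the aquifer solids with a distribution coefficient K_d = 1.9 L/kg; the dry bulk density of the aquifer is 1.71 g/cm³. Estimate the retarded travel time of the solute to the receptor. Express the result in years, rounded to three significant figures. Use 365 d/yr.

5.25 years

K = 0.281 cm/s × 864 = 242.8 m/d
Darcy flux q = K·i = 242.8 × 0.0014 = 0.3399 m/d
v_s = q/n_e = 0.3399/0.16 = 2.124 m/d
Retardation R = 1 + ρ_b·K_d/n = 1 + 1.71×1.9/0.16 = 21.31
Contaminant velocity v_c = v/R = 2.124/21.31 = 0.09971 m/d
t = L/v_c = 191/0.09971 = 1916 d
   = 1916/365 = 5.25 yr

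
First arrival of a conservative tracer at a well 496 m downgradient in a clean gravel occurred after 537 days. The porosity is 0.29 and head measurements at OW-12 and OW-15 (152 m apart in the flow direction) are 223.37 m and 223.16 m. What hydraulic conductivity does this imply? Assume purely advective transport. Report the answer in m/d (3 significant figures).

Hydraulic gradient i = (223.37 − 223.16) / 152 = 0.21 / 152 = 0.001382
v = L / t = 496 / 537 = 0.9236 m/d
K = v · n / i = 0.9236 × 0.29 / 0.001382 = 194 m/d

194 m/d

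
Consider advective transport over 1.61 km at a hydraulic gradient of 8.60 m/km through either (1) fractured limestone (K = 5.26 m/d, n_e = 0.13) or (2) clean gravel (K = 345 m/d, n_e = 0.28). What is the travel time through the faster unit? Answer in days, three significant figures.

152 days

Unit 1 (fractured limestone): v = 5.26×0.0086/0.13 = 0.3480 m/d, t = 1610/0.3480 = 4627 d
Unit 2 (clean gravel): v = 345×0.0086/0.28 = 10.60 m/d, t = 1610/10.60 = 151.9 d
Faster unit: t = 152 d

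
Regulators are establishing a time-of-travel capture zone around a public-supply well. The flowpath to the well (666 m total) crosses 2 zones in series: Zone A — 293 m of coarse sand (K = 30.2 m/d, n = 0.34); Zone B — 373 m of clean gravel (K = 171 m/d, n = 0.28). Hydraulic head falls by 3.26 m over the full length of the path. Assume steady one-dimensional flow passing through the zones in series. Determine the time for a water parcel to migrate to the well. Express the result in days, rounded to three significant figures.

744 days

Steady 1-D flow in series ⇒ the Darcy flux q is identical in every zone and the zone head losses add (resistances L/K in series).
Σ(L/K) = 293/30.2 + 373/171 = 9.702 + 2.181 = 11.88 d
q = ΔH / Σ(L/K) = 3.26 / 11.88 = 0.2743 m/d (same in every zone)
Zone A: v = q/n = 0.2743/0.34 = 0.8069 m/d → t_A = 293/0.8069 = 363.1 d
Zone B: v = q/n = 0.2743/0.28 = 0.9798 m/d → t_B = 373/0.9798 = 380.7 d
Total t = 363.1 + 380.7 = 743.8 d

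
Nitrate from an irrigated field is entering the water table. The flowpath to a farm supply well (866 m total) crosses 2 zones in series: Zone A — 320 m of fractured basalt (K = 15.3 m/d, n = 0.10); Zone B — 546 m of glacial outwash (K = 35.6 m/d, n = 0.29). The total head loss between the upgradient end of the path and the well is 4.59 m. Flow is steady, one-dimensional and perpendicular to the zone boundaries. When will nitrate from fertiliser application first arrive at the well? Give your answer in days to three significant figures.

1500 days

Continuity: the same q passes through each zone, so ΔH = q·Σ(L_j/K_j) — the zones act as resistances in series.
Σ(L/K) = 320/15.3 + 546/35.6 = 20.92 + 15.34 = 36.25 d
q = ΔH / Σ(L/K) = 4.59 / 36.25 = 0.1266 m/d (same in every zone)
Zone A: v = q/n = 0.1266/0.10 = 1.266 m/d → t_A = 320/1.266 = 252.7 d
Zone B: v = q/n = 0.1266/0.29 = 0.4366 m/d → t_B = 546/0.4366 = 1251 d
Total t = 252.7 + 1251 = 1503 d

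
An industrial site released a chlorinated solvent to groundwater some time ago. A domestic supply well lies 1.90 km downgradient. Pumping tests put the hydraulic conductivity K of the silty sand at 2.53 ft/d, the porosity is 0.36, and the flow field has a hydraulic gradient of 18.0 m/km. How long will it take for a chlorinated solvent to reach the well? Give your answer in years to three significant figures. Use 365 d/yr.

135 years

K = 2.53 ft/d × 0.3048 = 0.7711 m/d
q = Ki = 0.7711 × 0.018 = 0.01388 m/d
Average linear velocity = 0.01388 / 0.36 = 0.03856 m/d
L = 1.90 km = 1900 m
t = L / v = 1900 / 0.03856 = 49280 d
   = 49280 / 365 = 135 yr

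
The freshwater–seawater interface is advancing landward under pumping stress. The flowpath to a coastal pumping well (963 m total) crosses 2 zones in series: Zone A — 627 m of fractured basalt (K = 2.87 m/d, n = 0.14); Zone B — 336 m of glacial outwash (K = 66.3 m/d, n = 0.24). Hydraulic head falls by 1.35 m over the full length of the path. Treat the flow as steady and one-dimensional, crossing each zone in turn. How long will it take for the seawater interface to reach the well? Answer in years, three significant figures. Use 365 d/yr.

76.4 years

Continuity: the same q passes through each zone, so ΔH = q·Σ(L_j/K_j) — the zones act as resistances in series.
Σ(L/K) = 627/2.87 + 336/66.3 = 218.5 + 5.068 = 223.5 d
q = ΔH / Σ(L/K) = 1.35 / 223.5 = 0.006039 m/d (same in every zone)
Zone A: v = q/n = 0.006039/0.14 = 0.04314 m/d → t_A = 627/0.04314 = 14530 d
Zone B: v = q/n = 0.006039/0.24 = 0.02516 m/d → t_B = 336/0.02516 = 13350 d
Total t = 14530 + 13350 = 27890 d
   = 27890 / 365 = 76.4 yr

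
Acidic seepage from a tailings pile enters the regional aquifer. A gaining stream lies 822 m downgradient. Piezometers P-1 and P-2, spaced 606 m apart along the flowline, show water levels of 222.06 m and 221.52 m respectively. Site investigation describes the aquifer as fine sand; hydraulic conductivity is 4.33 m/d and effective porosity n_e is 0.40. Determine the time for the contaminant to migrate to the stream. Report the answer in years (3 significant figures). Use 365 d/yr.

233 years

Hydraulic gradient i = (222.06 − 221.52) / 606 = 0.54 / 606 = 8.911e-4
Specific discharge q = 4.33 × 8.911e-4 = 0.003858 m/d
v = Ki/n = 4.33·8.911e-4/0.40 = 0.009646 m/d
t = L / v = 822 / 0.009646 = 85220 d
   = 85220 / 365 = 233 yr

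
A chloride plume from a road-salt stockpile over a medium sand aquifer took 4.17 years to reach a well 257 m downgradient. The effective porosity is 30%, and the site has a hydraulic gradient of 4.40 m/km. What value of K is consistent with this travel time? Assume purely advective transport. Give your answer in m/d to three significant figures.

t = 4.17 years = 1522 d
v = L / t = 257 / 1522 = 0.1689 m/d
K = v · n / i = 0.1689 × 0.30 / 0.0044 = 11.5 m/d

11.5 m/d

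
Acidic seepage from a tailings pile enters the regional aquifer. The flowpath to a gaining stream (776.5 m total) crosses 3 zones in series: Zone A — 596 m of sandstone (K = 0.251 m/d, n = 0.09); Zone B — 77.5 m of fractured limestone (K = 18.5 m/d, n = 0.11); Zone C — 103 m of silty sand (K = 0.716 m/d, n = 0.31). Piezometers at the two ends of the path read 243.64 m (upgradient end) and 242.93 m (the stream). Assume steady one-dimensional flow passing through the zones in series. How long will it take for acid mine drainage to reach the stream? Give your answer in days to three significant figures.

334000 days

Total head drop ΔH = 243.64 − 242.93 = 0.71 m
Steady 1-D flow in series ⇒ the Darcy flux q is identical in every zone and the zone head losses add (resistances L/K in series).
Σ(L/K) = 596/0.251 + 77.5/18.5 + 103/0.716 = 2375 + 4.189 + 143.9 = 2523 d
q = ΔH / Σ(L/K) = 0.71 / 2523 = 2.815e-4 m/d (same in every zone)
Zone A: v = q/n = 2.815e-4/0.09 = 0.003127 m/d → t_A = 596/0.003127 = 190600 d
Zone B: v = q/n = 2.815e-4/0.11 = 0.002559 m/d → t_B = 77.5/0.002559 = 30290 d
Zone C: v = q/n = 2.815e-4/0.31 = 9.079e-4 m/d → t_C = 103/9.079e-4 = 113400 d
Total t = 190600 + 30290 + 113400 = 334300 d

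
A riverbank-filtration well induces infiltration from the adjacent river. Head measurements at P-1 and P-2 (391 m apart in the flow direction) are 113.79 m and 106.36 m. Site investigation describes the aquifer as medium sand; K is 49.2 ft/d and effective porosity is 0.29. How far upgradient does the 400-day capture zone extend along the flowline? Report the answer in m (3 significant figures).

Hydraulic gradient i = (113.79 − 106.36) / 391 = 7.43 / 391 = 0.01900
K = 49.2 ft/d × 0.3048 = 15.00 m/d
Darcy flux q = K·i = 15.00 × 0.01900 = 0.2850 m/d
v = Ki/n = 15.00·0.01900/0.29 = 0.9826 m/d
L = v × T = 0.9826 × 400 = 393.1 m

393 m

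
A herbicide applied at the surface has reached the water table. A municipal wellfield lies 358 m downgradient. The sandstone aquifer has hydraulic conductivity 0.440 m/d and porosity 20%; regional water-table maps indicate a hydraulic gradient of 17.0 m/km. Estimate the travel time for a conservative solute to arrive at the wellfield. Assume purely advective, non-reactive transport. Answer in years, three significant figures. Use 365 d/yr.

q = Ki = 0.440 × 0.017 = 0.007480 m/d
v = Ki/n = 0.440·0.017/0.20 = 0.03740 m/d
t = L / v = 358 / 0.03740 = 9572 d
   = 9572 / 365 = 26.2 yr

26.2 years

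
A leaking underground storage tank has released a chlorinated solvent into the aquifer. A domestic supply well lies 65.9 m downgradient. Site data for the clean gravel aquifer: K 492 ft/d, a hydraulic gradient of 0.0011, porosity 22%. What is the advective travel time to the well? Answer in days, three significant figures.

K = 492 ft/d × 0.3048 = 150.0 m/d
q = Ki = 150.0 × 0.0011 = 0.1650 m/d
Average linear velocity = 0.1650 / 0.22 = 0.7498 m/d
t = L / v = 65.9 / 0.7498 = 87.89 d

87.9 days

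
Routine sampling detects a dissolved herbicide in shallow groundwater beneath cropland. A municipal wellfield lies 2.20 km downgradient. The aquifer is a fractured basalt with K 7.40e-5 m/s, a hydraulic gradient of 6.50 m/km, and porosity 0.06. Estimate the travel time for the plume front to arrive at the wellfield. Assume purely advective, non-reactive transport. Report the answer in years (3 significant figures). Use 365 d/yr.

K = 7.40e-5 m/s × 86400 s/d = 6.394 m/d
Darcy flux q = K·i = 6.394 × 0.0065 = 0.04156 m/d
v = Ki/n = 6.394·0.0065/0.06 = 0.6926 m/d
L = 2.20 km = 2200 m
t = L / v = 2200 / 0.6926 = 3176 d
   = 3176 / 365 = 8.70 yr

8.70 years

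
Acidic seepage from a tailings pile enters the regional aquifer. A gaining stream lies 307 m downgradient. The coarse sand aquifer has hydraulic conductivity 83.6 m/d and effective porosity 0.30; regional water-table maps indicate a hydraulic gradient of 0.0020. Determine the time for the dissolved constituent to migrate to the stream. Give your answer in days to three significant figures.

Darcy flux q = K·i = 83.6 × 0.0020 = 0.1672 m/d
Seepage velocity v = q / n = 0.1672 / 0.30 = 0.5573 m/d
t = L / v = 307 / 0.5573 = 550.8 d

551 days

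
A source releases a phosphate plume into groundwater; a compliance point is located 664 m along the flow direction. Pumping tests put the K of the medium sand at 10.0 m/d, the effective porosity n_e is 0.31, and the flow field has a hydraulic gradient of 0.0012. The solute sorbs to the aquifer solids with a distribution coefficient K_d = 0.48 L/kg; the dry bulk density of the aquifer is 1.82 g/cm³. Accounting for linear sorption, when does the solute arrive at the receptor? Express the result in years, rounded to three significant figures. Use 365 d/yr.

179 years

Specific discharge q = 10.0 × 0.0012 = 0.01200 m/d
v = Ki/n = 10.0·0.0012/0.31 = 0.03871 m/d
Retardation R = 1 + ρ_b·K_d/n = 1 + 1.82×0.48/0.31 = 3.818
Contaminant velocity v_c = v/R = 0.03871/3.818 = 0.01014 m/d
t = L/v_c = 664/0.01014 = 65490 d
   = 65490/365 = 179 yr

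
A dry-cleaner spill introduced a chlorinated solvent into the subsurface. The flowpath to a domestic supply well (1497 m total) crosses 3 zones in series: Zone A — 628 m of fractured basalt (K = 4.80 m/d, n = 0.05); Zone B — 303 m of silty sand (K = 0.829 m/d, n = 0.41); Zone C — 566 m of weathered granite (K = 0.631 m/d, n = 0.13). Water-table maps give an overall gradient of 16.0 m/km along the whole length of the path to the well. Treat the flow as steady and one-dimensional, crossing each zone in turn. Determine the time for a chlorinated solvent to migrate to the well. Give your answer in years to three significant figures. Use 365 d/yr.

36.5 years

For zones in series the flux q is common to all zones; the equivalent conductivity is the harmonic (thickness-weighted) mean, K_eq = L_total / Σ(L_j/K_j).
Σ(L/K) = 628/4.80 + 303/0.829 + 566/0.631 = 130.8 + 365.5 + 897.0 = 1393 d
K_eq = L_total / Σ(L/K) = 1497 / 1393 = 1.074 m/d
q = K_eq · i = 1.074 × 0.016 = 0.01719 m/d (same in every zone)
Zone A: v = q/n = 0.01719/0.05 = 0.3438 m/d → t_A = 628/0.3438 = 1827 d
Zone B: v = q/n = 0.01719/0.41 = 0.04193 m/d → t_B = 303/0.04193 = 7227 d
Zone C: v = q/n = 0.01719/0.13 = 0.1322 m/d → t_C = 566/0.1322 = 4280 d
Total t = 1827 + 7227 + 4280 = 13330 d
   = 13330 / 365 = 36.5 yr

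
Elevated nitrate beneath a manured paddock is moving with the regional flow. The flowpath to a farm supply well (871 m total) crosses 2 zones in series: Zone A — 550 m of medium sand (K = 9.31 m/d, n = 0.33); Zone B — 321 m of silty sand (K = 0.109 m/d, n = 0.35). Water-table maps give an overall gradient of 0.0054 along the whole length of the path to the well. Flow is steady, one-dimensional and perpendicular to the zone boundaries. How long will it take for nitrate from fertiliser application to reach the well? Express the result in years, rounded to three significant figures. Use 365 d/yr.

514 years

Continuity: the same q passes through each zone, so ΔH = q·Σ(L_j/K_j) — the zones act as resistances in series.
Σ(L/K) = 550/9.31 + 321/0.109 = 59.08 + 2945 = 3004 d
K_eq = L_total / Σ(L/K) = 871 / 3004 = 0.2899 m/d
q = K_eq · i = 0.2899 × 0.0054 = 0.001566 m/d (same in every zone)
Zone A: v = q/n = 0.001566/0.33 = 0.004745 m/d → t_A = 550/0.004745 = 115900 d
Zone B: v = q/n = 0.001566/0.35 = 0.004473 m/d → t_B = 321/0.004473 = 71760 d
Total t = 115900 + 71760 = 187700 d
   = 187700 / 365 = 514 yr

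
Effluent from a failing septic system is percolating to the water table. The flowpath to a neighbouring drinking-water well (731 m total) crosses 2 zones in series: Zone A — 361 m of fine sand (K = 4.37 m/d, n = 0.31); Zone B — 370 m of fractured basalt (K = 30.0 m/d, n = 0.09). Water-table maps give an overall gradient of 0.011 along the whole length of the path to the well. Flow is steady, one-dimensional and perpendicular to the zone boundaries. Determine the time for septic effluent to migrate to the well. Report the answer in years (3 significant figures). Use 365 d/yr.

Steady 1-D flow in series ⇒ the Darcy flux q is identical in every zone and the zone head losses add (resistances L/K in series).
Σ(L/K) = 361/4.37 + 370/30.0 = 82.61 + 12.33 = 94.94 d
K_eq = L_total / Σ(L/K) = 731 / 94.94 = 7.699 m/d
q = K_eq · i = 7.699 × 0.011 = 0.08469 m/d (same in every zone)
Zone A: v = q/n = 0.08469/0.31 = 0.2732 m/d → t_A = 361/0.2732 = 1321 d
Zone B: v = q/n = 0.08469/0.09 = 0.9410 m/d → t_B = 370/0.9410 = 393.2 d
Total t = 1321 + 393.2 = 1715 d
   = 1715 / 365 = 4.70 yr

4.70 years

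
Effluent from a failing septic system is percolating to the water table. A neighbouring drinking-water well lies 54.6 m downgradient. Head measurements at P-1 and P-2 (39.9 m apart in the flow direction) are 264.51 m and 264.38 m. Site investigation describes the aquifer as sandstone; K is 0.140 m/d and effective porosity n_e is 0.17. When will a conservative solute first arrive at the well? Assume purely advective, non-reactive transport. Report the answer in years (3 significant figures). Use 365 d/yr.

Hydraulic gradient i = (264.51 − 264.38) / 39.9 = 0.13 / 39.9 = 0.003258
q = Ki = 0.140 × 0.003258 = 4.561e-4 m/d
v_s = q/n_e = 4.561e-4/0.17 = 0.002683 m/d
t = L / v = 54.6 / 0.002683 = 20350 d
   = 20350 / 365 = 55.8 yr

55.8 years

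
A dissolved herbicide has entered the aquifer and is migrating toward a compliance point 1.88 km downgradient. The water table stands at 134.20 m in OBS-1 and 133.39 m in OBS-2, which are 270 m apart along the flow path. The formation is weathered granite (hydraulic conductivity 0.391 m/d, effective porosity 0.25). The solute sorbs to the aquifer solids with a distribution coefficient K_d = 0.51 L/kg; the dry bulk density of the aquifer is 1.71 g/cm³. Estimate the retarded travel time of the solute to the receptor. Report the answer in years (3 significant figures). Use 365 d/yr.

Hydraulic gradient i = (134.20 − 133.39) / 270 = 0.81 / 270 = 0.003000
q = Ki = 0.391 × 0.003000 = 0.001173 m/d
Seepage velocity v = q / n = 0.001173 / 0.25 = 0.004692 m/d
Retardation R = 1 + ρ_b·K_d/n = 1 + 1.71×0.51/0.25 = 4.488
Contaminant velocity v_c = v/R = 0.004692/4.488 = 0.001045 m/d
L = 1.88 km = 1880 m
t = L/v_c = 1880/0.001045 = 1.798e6 d
   = 1.798e6/365 = 4930 yr

4930 years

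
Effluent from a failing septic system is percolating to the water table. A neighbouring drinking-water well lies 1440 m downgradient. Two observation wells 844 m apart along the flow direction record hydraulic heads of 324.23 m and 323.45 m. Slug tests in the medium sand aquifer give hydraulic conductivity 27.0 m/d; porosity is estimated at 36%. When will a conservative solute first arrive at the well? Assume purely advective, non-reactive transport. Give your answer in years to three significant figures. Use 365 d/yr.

56.9 years

Hydraulic gradient i = (324.23 − 323.45) / 844 = 0.78 / 844 = 9.242e-4
q = Ki = 27.0 × 9.242e-4 = 0.02495 m/d
Seepage velocity v = q / n = 0.02495 / 0.36 = 0.06931 m/d
t = L / v = 1440 / 0.06931 = 20780 d
   = 20780 / 365 = 56.9 yr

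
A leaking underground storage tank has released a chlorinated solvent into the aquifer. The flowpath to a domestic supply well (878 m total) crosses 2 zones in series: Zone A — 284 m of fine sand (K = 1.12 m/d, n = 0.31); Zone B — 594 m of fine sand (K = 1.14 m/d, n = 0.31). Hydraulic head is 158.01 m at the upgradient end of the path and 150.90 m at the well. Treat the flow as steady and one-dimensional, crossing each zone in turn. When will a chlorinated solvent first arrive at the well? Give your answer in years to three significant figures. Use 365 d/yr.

81.2 years

Total head drop ΔH = 158.01 − 150.90 = 7.11 m
Continuity: the same q passes through each zone, so ΔH = q·Σ(L_j/K_j) — the zones act as resistances in series.
Σ(L/K) = 284/1.12 + 594/1.14 = 253.6 + 521.1 = 774.6 d
q = ΔH / Σ(L/K) = 7.11 / 774.6 = 0.009179 m/d (same in every zone)
Zone A: v = q/n = 0.009179/0.31 = 0.02961 m/d → t_A = 284/0.02961 = 9592 d
Zone B: v = q/n = 0.009179/0.31 = 0.02961 m/d → t_B = 594/0.02961 = 20060 d
Total t = 9592 + 20060 = 29650 d
   = 29650 / 365 = 81.2 yr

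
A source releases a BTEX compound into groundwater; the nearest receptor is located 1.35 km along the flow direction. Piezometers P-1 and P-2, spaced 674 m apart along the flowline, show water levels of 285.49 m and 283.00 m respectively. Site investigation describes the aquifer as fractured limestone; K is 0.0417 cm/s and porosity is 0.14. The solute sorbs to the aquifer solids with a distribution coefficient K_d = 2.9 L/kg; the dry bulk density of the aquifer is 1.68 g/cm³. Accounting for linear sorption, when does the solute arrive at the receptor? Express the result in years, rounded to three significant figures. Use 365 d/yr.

139 years

Hydraulic gradient i = (285.49 − 283.00) / 674 = 2.49 / 674 = 0.003694
K = 0.0417 cm/s × 864 = 36.03 m/d
Specific discharge q = 36.03 × 0.003694 = 0.1331 m/d
Seepage velocity v = q / n = 0.1331 / 0.14 = 0.9507 m/d
Retardation R = 1 + ρ_b·K_d/n = 1 + 1.68×2.9/0.14 = 35.80
Contaminant velocity v_c = v/R = 0.9507/35.80 = 0.02656 m/d
L = 1.35 km = 1350 m
t = L/v_c = 1350/0.02656 = 50830 d
   = 50830/365 = 139 yr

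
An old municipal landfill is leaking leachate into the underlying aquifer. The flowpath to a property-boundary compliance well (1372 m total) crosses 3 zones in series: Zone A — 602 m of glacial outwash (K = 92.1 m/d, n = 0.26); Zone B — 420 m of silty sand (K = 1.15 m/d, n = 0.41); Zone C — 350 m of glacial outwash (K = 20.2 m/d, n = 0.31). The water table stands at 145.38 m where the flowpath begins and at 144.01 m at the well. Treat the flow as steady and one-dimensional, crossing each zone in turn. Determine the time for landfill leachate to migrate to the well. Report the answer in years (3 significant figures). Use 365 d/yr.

340 years

Total head drop ΔH = 145.38 − 144.01 = 1.37 m
Steady 1-D flow in series ⇒ the Darcy flux q is identical in every zone and the zone head losses add (resistances L/K in series).
Σ(L/K) = 602/92.1 + 420/1.15 + 350/20.2 = 6.536 + 365.2 + 17.33 = 389.1 d
q = ΔH / Σ(L/K) = 1.37 / 389.1 = 0.003521 m/d (same in every zone)
Zone A: v = q/n = 0.003521/0.26 = 0.01354 m/d → t_A = 602/0.01354 = 44450 d
Zone B: v = q/n = 0.003521/0.41 = 0.008588 m/d → t_B = 420/0.008588 = 48900 d
Zone C: v = q/n = 0.003521/0.31 = 0.01136 m/d → t_C = 350/0.01136 = 30810 d
Total t = 44450 + 48900 + 30810 = 124200 d
   = 124200 / 365 = 340 yr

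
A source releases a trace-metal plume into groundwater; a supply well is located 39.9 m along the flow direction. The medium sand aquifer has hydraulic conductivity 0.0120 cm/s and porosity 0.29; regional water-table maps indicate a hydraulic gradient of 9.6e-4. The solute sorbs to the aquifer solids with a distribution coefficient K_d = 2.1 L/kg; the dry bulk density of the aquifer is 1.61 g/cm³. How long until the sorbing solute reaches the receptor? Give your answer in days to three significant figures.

14700 days

K = 0.0120 cm/s × 864 = 10.37 m/d
Specific discharge q = 10.37 × 9.6e-4 = 0.009953 m/d
Average linear velocity = 0.009953 / 0.29 = 0.03432 m/d
Retardation R = 1 + ρ_b·K_d/n = 1 + 1.61×2.1/0.29 = 12.66
Contaminant velocity v_c = v/R = 0.03432/12.66 = 0.002711 m/d
t = L/v_c = 39.9/0.002711 = 14720 d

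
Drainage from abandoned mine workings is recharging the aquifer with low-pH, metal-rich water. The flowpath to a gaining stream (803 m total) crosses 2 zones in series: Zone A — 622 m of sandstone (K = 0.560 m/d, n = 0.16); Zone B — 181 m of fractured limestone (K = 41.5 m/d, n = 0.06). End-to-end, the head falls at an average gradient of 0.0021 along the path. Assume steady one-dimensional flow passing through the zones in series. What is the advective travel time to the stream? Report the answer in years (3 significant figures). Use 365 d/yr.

200 years

For zones in series the flux q is common to all zones; the equivalent conductivity is the harmonic (thickness-weighted) mean, K_eq = L_total / Σ(L_j/K_j).
Σ(L/K) = 622/0.560 + 181/41.5 = 1111 + 4.361 = 1115 d
K_eq = L_total / Σ(L/K) = 803 / 1115 = 0.7201 m/d
q = K_eq · i = 0.7201 × 0.0021 = 0.001512 m/d (same in every zone)
Zone A: v = q/n = 0.001512/0.16 = 0.009452 m/d → t_A = 622/0.009452 = 65810 d
Zone B: v = q/n = 0.001512/0.06 = 0.02520 m/d → t_B = 181/0.02520 = 7181 d
Total t = 65810 + 7181 = 72990 d
   = 72990 / 365 = 200 yr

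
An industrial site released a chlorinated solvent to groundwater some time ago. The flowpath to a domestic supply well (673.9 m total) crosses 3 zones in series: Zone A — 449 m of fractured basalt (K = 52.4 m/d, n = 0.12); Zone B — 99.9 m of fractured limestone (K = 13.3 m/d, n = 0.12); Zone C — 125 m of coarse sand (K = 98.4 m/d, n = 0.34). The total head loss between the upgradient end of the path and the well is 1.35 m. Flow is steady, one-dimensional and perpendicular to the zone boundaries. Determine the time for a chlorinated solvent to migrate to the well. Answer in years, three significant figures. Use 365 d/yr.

3.82 years

Continuity: the same q passes through each zone, so ΔH = q·Σ(L_j/K_j) — the zones act as resistances in series.
Σ(L/K) = 449/52.4 + 99.9/13.3 + 125/98.4 = 8.569 + 7.511 + 1.270 = 17.35 d
q = ΔH / Σ(L/K) = 1.35 / 17.35 = 0.07781 m/d (same in every zone)
Zone A: v = q/n = 0.07781/0.12 = 0.6484 m/d → t_A = 449/0.6484 = 692.5 d
Zone B: v = q/n = 0.07781/0.12 = 0.6484 m/d → t_B = 99.9/0.6484 = 154.1 d
Zone C: v = q/n = 0.07781/0.34 = 0.2288 m/d → t_C = 125/0.2288 = 546.2 d
Total t = 692.5 + 154.1 + 546.2 = 1393 d
   = 1393 / 365 = 3.82 yr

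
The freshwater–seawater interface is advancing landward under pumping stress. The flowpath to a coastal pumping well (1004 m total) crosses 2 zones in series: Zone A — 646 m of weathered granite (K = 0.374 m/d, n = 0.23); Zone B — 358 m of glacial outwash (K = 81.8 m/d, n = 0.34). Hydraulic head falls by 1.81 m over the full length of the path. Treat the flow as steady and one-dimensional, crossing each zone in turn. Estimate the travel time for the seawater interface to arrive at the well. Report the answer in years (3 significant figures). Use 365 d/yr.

708 years

Steady 1-D flow in series ⇒ the Darcy flux q is identical in every zone and the zone head losses add (resistances L/K in series).
Σ(L/K) = 646/0.374 + 358/81.8 = 1727 + 4.377 = 1732 d
q = ΔH / Σ(L/K) = 1.81 / 1732 = 0.001045 m/d (same in every zone)
Zone A: v = q/n = 0.001045/0.23 = 0.004545 m/d → t_A = 646/0.004545 = 142100 d
Zone B: v = q/n = 0.001045/0.34 = 0.003074 m/d → t_B = 358/0.003074 = 116500 d
Total t = 142100 + 116500 = 258600 d
   = 258600 / 365 = 708 yr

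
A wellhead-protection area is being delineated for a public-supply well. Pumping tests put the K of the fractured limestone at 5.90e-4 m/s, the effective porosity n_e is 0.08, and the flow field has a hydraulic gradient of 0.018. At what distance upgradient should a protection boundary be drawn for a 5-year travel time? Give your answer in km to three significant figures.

K = 5.90e-4 m/s × 86400 s/d = 50.98 m/d
q = Ki = 50.98 × 0.018 = 0.9176 m/d
Average linear velocity = 0.9176 / 0.08 = 11.47 m/d
T = 5 yr × 365 = 1825 d
L = v × T = 11.47 × 1825 = 20930 m
   = 20.9 km

20.9 km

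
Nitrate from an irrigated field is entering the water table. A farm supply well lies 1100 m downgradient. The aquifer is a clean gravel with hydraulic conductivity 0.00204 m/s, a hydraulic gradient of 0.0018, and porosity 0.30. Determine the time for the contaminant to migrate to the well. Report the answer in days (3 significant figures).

1040 days

K = 0.00204 m/s × 86400 s/d = 176.3 m/d
Darcy flux q = K·i = 176.3 × 0.0018 = 0.3173 m/d
Average linear velocity = 0.3173 / 0.30 = 1.058 m/d
t = L / v = 1100 / 1.058 = 1040 d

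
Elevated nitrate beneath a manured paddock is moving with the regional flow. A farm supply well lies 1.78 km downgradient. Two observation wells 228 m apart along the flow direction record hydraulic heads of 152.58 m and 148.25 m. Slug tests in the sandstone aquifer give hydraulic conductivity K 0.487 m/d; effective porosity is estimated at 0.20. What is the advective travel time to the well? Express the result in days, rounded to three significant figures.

38500 days

Hydraulic gradient i = (152.58 − 148.25) / 228 = 4.33 / 228 = 0.01899
Darcy flux q = K·i = 0.487 × 0.01899 = 0.009249 m/d
v_s = q/n_e = 0.009249/0.20 = 0.04624 m/d
L = 1.78 km = 1780 m
t = L / v = 1780 / 0.04624 = 38490 d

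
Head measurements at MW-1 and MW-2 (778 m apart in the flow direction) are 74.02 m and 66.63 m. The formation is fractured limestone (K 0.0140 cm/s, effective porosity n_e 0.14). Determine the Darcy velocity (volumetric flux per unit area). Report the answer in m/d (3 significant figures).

0.115 m/d

Hydraulic gradient i = (74.02 − 66.63) / 778 = 7.39 / 778 = 0.009499
K = 0.0140 cm/s × 864 = 12.10 m/d
q = Ki = 12.10 × 0.009499 = 0.1149 m/d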